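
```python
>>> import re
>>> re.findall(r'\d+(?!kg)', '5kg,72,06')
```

['72', '06']

The negative lookahead/lookbehind blocks any match where the forbidden context is present.
Scanning left to right: at [4:6] → '72'; at [7:9] → '06'.
With no groups in the pattern, `findall` gives back each whole match — 2 here.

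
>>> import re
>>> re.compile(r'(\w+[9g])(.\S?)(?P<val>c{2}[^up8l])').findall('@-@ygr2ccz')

[('yg', 'r2', 'ccz')]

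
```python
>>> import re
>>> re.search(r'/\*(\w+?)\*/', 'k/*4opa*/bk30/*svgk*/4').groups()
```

('4opa',)

`re.search` tries every starting position until one works.
The match spans [1:9] → '/*4opa*/'.
Captured: group 1 = '4opa'.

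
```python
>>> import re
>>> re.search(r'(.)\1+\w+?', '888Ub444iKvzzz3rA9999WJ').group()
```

'888U'

A backreference is literal: `\1` must see the identical characters the first group matched.
The match spans [0:4] → '888U'.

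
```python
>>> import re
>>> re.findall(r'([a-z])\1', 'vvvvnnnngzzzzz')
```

['v', 'v', 'n', 'n', 'z', 'z']

A backreference is literal: `\1` must see the identical characters the first group matched.
One capturing group, so `findall` returns just the captured substring from each match — 6 in all.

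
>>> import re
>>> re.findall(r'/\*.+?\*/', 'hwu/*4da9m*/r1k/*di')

['/*4da9m*/']

Matches: at [3:12] → '/*4da9m*/'.
`findall` yields the raw match text (1 of them) because the pattern has no groups.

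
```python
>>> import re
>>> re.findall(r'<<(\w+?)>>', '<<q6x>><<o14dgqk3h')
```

['q6x']

Because there's exactly one group, `findall` drops the full match and keeps group 1 from the one hit.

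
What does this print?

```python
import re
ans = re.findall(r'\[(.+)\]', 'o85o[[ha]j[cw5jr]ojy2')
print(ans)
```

['[ha]j[cw5jr']

Walking the string: at [4:17] match '[[ha]j[cw5jr]', group 1 = '[ha]j[cw5jr'.
`findall` collects group 1 from the one match (1 total).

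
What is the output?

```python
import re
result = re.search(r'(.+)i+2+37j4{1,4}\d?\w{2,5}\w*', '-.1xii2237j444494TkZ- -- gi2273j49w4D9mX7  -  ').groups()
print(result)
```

('-.1xi',)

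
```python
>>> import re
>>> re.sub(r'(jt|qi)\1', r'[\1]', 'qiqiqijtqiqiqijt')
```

'[qi]qijt[qi]qijt'

After group 1 captures some text, `\1` only succeeds where that same text appears again.
`\1` in the replacement pulls in group 1's text for each match.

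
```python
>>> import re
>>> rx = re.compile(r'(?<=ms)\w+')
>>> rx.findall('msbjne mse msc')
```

The lookaround is zero-width — it requires the adjacent text to match without consuming it, so the asserted text isn't part of the match.
Matches: at [2:6] → 'bjne'; at [9:10] → 'e'; at [13:14] → 'c'.
With no groups in the pattern, `findall` gives back each whole match — 3 here.

['bjne', 'e', 'c']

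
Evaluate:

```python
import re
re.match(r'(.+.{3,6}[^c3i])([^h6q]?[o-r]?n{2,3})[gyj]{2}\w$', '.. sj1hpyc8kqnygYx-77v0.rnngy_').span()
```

`re.match` won't scan ahead — the pattern has to work from the very first character.
The match spans [0:30] → '.. sj1hpyc8kqnygYx-77v0.rnngy_'.

(0, 30)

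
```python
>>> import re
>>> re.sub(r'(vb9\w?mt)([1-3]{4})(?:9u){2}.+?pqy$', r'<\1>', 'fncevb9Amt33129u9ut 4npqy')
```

'fnce<vb9Amt>'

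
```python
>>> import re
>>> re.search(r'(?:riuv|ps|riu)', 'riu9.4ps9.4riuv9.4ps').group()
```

`re.search` scans for the first position where the pattern succeeds.
The match spans [0:3] → 'riu'.

'riu'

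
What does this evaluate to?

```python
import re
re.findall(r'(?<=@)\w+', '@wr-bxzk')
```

The positive lookaround only admits positions where the adjacent text matches; those characters stay outside the span.
`findall` yields the raw match text (1 of them) because the pattern has no groups.

['wr']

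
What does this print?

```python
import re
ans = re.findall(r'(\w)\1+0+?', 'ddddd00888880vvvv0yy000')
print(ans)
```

After group 1 captures some text, `\1` only succeeds where that same text appears again.
With a single group, `findall` returns only what that group captured — 4 items.

['d', '8', 'v', 'y']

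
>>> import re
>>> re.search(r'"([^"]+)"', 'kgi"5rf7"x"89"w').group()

'"5rf7"'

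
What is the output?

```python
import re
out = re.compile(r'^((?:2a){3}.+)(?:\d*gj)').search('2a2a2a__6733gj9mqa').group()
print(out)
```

Pattern: anchored at the start of the string; then the literal '2a' repeated 3 times, then one or more of any character (captured); then zero or more of a digit, then the literal 'gj' (non-capturing group).
`re.search` tries every starting position until one works.
The match spans [0:14] → '2a2a2a__6733gj'.
Captured: group 1 = '2a2a2a__6733'.

2a2a2a__6733gj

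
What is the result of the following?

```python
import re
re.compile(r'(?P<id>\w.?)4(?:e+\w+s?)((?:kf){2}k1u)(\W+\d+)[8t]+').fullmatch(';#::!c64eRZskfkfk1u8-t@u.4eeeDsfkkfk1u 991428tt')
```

This matches a word character, then optionally any character (captured as 'id'); then a literal '4'; then one or more of a literal 'e', then one or more of a word character, then optionally a literal 's' (non-capturing group); then the literal 'kf' repeated 2 times, then the literal 'k1u' (captured); then one or more of a non-word character, then one or more of a digit (captured); then one or more of one of [8t].
`fullmatch` succeeds only if the pattern covers the string from start to end.
Here the string isn't matched end-to-end, so the call returns None.

None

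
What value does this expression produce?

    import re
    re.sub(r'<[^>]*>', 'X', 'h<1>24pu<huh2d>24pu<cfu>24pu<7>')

`sub` substitutes 'X' at each match site.

'hX24puX24puX24puX'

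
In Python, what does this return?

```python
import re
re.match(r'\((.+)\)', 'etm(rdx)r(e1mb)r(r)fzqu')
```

None

`re.match` won't scan ahead — the pattern has to work from the very first character.
Here position 0 doesn't satisfy it, so the call returns None.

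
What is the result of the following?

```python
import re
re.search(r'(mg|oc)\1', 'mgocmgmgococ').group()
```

'mgmg'

The backreference `\1` re-matches whatever the first group consumed, character for character.
`re.search` tries every starting position until one works.
The match spans [4:8] → 'mgmg'.
Captured: group 1 = 'mg'.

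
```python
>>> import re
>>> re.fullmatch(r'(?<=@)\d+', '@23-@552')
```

None

`re.fullmatch` is like wrapping the pattern in `^…$` (in single-line mode).
Here the pattern can't cover the whole string, so the call returns None.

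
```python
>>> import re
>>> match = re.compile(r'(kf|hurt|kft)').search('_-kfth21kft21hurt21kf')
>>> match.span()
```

(2, 4)

The regex engine tests alternatives in the order written; an earlier branch that matches wins even if a later one would match more.
`search` walks the string left to right and returns the first match it finds.
The match spans [2:4] → 'kf'.
Captured: group 1 = 'kf'.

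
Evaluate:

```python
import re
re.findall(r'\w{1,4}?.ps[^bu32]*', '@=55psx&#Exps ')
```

['55psx&#Exps ']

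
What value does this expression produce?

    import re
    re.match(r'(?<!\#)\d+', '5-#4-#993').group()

'5'

With `match`, the pattern is implicitly anchored at the beginning.
The match spans [0:1] → '5'.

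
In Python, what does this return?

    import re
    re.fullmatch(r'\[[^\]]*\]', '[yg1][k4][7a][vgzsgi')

None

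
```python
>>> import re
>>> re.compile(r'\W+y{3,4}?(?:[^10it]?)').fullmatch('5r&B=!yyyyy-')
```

None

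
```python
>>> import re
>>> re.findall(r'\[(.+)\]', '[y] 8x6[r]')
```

Walking the string: at [0:10] match '[y] 8x6[r]', group 1 = 'y] 8x6[r'.
`findall` collects group 1 from the one match (1 total).

['y] 8x6[r']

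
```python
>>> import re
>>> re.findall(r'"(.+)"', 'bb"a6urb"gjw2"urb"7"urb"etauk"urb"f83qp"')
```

Because there's exactly one group, `findall` drops the full match and keeps group 1 from the one hit.

['a6urb"gjw2"urb"7"urb"etauk"urb"f83qp']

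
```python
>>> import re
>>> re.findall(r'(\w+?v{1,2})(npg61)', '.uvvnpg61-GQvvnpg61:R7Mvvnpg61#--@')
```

[('uvv', 'npg61'), ('GQvv', 'npg61'), ('R7Mvv', 'npg61')]

This matches one or more of a word character (lazy), then 1 to 2 of a literal 'v' (captured); then the literal 'np', then the literal 'g61' (captured).
Walking the string: at [1:9] match 'uvvnpg61', groups = ('uvv', 'npg61'); at [10:19] match 'GQvvnpg61', groups = ('GQvv', 'npg61'); at [20:30] match 'R7Mvvnpg61', groups = ('R7Mvv', 'npg61').
Multiple groups make `findall` return tuples — one 2-tuple for each match.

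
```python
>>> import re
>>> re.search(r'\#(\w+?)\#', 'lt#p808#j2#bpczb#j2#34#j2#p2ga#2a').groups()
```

('p808',)

`search` walks the string left to right and returns the first match it finds.
The match spans [2:8] → '#p808#'.
Captured: group 1 = 'p808'.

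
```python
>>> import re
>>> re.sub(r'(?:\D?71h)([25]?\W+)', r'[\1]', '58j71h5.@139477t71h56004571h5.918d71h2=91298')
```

The pattern matches optionally a non-digit, then the literal '71h' (non-capturing group); then optionally one of [25], then one or more of a non-word character (captured).
`\1` in the replacement pulls in group 1's text for each match.

'58[5.@]139477t71h560045[5.]918[2=]91298'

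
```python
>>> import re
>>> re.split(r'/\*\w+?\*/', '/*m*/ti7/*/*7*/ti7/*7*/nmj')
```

['', 'ti7/*', 'ti7', 'nmj']

Matches to split on: at [0:5] → '/*m*/'; at [10:15] → '/*7*/'; at [18:23] → '/*7*/'.
The string is cut at each match, leaving 4 pieces.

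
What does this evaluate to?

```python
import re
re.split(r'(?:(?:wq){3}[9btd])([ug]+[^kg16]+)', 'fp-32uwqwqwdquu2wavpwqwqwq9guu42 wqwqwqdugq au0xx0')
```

Pattern: the literal 'wq' repeated 3 times, then one of [9btd] (non-capturing group); then one or more of one of [ug], then one or more of any character except [kg16] (captured).
Matches to split on: at [20:41] → 'wqwqwq9guu42 wqwqwqdu'.
The group in the pattern means `split` returns the separators' captures alongside the pieces.

['fp-32uwqwqwdquu2wavp', 'guu42 wqwqwqdu', 'gq au0xx0']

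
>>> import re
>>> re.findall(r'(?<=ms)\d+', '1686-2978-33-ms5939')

Because the assertion is zero-width, the text it checks is not consumed and won't appear in the result.
Scanning left to right: at [15:19] → '5939'.
With no groups in the pattern, `findall` gives back each whole match — 1 here.

['5939']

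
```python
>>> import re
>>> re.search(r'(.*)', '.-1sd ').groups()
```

('.-1sd ',)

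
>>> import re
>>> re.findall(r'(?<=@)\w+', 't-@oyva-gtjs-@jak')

The positive lookaround only admits positions where the adjacent text matches; those characters stay outside the span.
Walking the string: at [3:7] → 'oyva'; at [14:17] → 'jak'.
With no groups in the pattern, `findall` gives back each whole match — 2 here.

['oyva', 'jak']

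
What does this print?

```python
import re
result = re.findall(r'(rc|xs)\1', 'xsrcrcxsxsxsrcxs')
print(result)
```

['rc', 'xs']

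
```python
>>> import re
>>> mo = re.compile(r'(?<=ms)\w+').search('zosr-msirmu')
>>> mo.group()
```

'irmu'

Lookahead/lookbehind check context without consuming it, so the matched span excludes the asserted characters.
The match spans [7:11] → 'irmu'.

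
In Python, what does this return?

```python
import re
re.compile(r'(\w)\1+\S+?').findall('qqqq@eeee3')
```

['q', 'e']

`\1` has to match the exact text group 1 already captured.
Walking the string: at [0:5] match 'qqqq@', group 1 = 'q'; at [5:10] match 'eeee3', group 1 = 'e'.
One capturing group, so `findall` returns just the captured substring from each match — 2 in all.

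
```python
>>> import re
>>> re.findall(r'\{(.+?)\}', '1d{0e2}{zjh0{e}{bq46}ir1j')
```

['0e2', 'zjh0{e', 'bq46']

With a single group, `findall` returns only what that group captured — 3 items.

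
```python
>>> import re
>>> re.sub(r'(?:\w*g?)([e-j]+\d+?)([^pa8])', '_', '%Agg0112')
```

Pattern: zero or more of a word character, then optionally a literal 'g' (non-capturing group); then one or more of a character in [e-j], then one or more of a digit (lazy) (captured); then any character except [pa8] (captured).
Every occurrence is swapped for '_'.

'%_12'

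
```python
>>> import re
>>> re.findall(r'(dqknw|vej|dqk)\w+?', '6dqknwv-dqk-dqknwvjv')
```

['dqknw', 'dqknw']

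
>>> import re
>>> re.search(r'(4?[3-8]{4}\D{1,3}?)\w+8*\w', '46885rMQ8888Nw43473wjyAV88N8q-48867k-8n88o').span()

Pattern: optionally a literal '4', then exactly 4 of a character in [3-8], then 1 to 3 of a non-digit (lazy) (captured); then one or more of a word character, then zero or more of the literal '8', then a word character.
Unlike `match`, `search` isn't anchored — it looks for the pattern anywhere in the string.
The match spans [0:29] → '46885rMQ8888Nw43473wjyAV88N8q'.
Captured: group 1 = '46885r'.

(0, 29)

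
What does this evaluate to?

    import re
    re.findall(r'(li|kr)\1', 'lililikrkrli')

['li', 'kr']

The backreference `\1` re-matches whatever the first group consumed, character for character.
Matches: at [0:4] match 'lili', group 1 = 'li'; at [6:10] match 'krkr', group 1 = 'kr'.
`findall` collects group 1 from each match (2 total).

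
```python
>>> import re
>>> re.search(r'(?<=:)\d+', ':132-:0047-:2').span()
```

(1, 4)

Lookahead/lookbehind check context without consuming it, so the matched span excludes the asserted characters.
The match spans [1:4] → '132'.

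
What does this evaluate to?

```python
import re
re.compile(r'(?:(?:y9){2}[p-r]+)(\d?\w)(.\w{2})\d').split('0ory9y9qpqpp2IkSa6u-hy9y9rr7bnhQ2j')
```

The pattern matches the literal 'y9' repeated 2 times, then one or more of a character in [p-r] (non-capturing group); then optionally a digit, then a word character (captured); then any character, then exactly 2 of a word character (captured); then a digit.
Matches to split on: at [3:18] → 'y9y9qpqpp2IkSa6'; at [21:33] → 'y9y9rr7bnhQ2'.
Because the pattern has a capturing group, `split` also inserts each captured text between the pieces.

['0or', '2I', 'kSa', 'u-h', '7b', 'nhQ', 'j']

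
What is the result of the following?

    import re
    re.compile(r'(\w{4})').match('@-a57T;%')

None

Pattern: exactly 4 of a word character (captured).
With `match`, the pattern is implicitly anchored at the beginning.
Here position 0 doesn't satisfy it, so the call returns None.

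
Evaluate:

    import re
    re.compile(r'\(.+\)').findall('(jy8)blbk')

['(jy8)']

Matches: at [0:5] → '(jy8)'.
With no groups in the pattern, `findall` gives back each whole match — 1 here.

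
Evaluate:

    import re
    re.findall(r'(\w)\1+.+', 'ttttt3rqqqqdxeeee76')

['t']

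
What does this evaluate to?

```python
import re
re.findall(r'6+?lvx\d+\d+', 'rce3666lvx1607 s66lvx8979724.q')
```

Pattern: one or more of a literal '6' (lazy); then the literal 'lvx', then one or more of a digit; then one or more of a digit.
Matches: at [4:14] → '666lvx1607'; at [16:28] → '66lvx8979724'.
No capturing groups, so `findall` returns the 2 full match strings.

['666lvx1607', '66lvx8979724']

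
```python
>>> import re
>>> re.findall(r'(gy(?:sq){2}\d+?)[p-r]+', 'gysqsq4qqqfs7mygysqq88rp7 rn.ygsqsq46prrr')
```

With a single group, `findall` returns only what that group captured — 1 item.

['gysqsq4']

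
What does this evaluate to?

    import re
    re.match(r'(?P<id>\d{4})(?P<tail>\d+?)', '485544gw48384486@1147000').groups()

The match spans [0:5] → '48554'.
Captured: group 1 = '4855', group 2 = '4'.

('4855', '4')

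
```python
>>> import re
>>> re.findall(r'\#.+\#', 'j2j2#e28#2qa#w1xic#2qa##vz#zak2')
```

With no groups in the pattern, `findall` gives back each whole match — 1 here.

['#e28#2qa#w1xic#2qa##vz#']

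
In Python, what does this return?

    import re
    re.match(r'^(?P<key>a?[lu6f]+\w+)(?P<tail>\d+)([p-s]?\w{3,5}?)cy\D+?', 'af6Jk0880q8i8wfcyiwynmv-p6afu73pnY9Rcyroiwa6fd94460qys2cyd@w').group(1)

'af6Jk0880q'

This matches anchored at the start of the string; then optionally the literal 'a', then one or more of one of [lu6f], then one or more of a word character (captured as 'key'); then one or more of a digit (captured as 'tail'); then optionally a character in [p-s], then 3 to 5 of a word character (lazy) (captured); then the literal 'cy', then one or more of a non-digit (lazy).
A non-greedy quantifier consumes as few characters as it can — just enough that the remainder of the pattern still matches from where it stops; whatever follows it matches normally.
With `match`, the pattern is implicitly anchored at the beginning.
The match spans [0:18] → 'af6Jk0880q8i8wfcyi'.
Captured: group 1 = 'af6Jk0880q', group 2 = '8', group 3 = 'i8wf'.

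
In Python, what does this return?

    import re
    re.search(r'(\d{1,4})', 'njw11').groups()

('11',)

The pattern matches 1 to 4 of a digit (captured).
`re.search` scans for the first position where the pattern succeeds.
The match spans [3:5] → '11'.
Captured: group 1 = '11'.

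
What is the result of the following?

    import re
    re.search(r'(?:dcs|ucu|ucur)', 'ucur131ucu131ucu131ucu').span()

(0, 3)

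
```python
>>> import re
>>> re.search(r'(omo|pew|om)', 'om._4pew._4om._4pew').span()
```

The match spans [0:2] → 'om'.

(0, 2)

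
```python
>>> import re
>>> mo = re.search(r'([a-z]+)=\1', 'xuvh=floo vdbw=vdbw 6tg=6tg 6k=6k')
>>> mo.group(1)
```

'vdbw'

The match spans [10:19] → 'vdbw=vdbw'.
Captured: group 1 = 'vdbw'.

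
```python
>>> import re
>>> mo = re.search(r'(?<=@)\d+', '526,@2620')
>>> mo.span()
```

The `(?=…)`/`(?<=…)` assertion just peeks at neighbouring text; it doesn't advance the match position.
`search` walks the string left to right and returns the first match it finds.
The match spans [5:9] → '2620'.

(5, 9)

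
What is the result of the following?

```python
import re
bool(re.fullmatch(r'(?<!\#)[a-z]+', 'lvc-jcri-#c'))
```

False

`fullmatch` succeeds only if the pattern covers the string from start to end.
Here the string isn't matched end-to-end, so the call returns None, and `bool(None)` is False.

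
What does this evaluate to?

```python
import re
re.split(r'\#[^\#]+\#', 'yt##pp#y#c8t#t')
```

['yt#', 'y', 't']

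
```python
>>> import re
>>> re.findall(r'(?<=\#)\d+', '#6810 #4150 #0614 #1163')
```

['6810', '4150', '0614', '1163']

Lookahead/lookbehind check context without consuming it, so the matched span excludes the asserted characters.
Walking the string: at [1:5] → '6810'; at [7:11] → '4150'; at [13:17] → '0614'; at [19:23] → '1163'.
With no groups in the pattern, `findall` gives back each whole match — 4 here.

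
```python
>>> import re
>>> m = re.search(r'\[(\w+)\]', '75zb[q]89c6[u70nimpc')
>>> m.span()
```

(4, 7)

The match spans [4:7] → '[q]'.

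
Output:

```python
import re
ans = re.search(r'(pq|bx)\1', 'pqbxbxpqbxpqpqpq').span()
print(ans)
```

The backreference `\1` re-matches whatever the first group consumed, character for character.
The match spans [2:6] → 'bxbx'.

(2, 6)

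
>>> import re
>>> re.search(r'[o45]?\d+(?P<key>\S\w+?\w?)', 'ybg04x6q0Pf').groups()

('x6q',)

The match spans [3:8] → '04x6q'.
Captured: group 1 = 'x6q'.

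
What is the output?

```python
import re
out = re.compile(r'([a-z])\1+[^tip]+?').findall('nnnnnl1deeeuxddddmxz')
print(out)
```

`\1` is not a pattern — it's the concrete string captured by group 1, re-applied verbatim.
With a single group, `findall` returns only what that group captured — 3 items.

['n', 'e', 'd']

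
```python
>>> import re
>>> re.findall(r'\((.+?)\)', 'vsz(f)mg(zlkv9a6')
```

['f']

Matches: at [3:6] match '(f)', group 1 = 'f'.
One capturing group, so `findall` returns just the captured substring from the one match — 1 in all.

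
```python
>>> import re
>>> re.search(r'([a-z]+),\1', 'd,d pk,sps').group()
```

'd,d'

The backreference `\1` re-matches whatever the first group consumed, character for character.
The match spans [0:3] → 'd,d'.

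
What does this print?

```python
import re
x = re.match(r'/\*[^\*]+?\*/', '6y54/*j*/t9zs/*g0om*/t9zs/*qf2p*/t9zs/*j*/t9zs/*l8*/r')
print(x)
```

None

`re.match` won't scan ahead — the pattern has to work from the very first character.
Here the pattern fails at index 0, so the call returns None.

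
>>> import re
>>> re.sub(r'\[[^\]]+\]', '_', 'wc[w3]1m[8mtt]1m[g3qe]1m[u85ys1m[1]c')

'wc_1m_1m_1m_c'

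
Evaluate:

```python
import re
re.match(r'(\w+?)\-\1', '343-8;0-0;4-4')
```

None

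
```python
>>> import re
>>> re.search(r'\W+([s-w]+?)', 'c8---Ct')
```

This matches one or more of a non-word character; then one or more of a character in [s-w] (lazy) (captured).
Unlike `match`, `search` isn't anchored — it looks for the pattern anywhere in the string.
Here the pattern never matches, so the call returns None.

None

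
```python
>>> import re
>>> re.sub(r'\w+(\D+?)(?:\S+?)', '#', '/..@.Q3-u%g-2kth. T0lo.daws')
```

'/..@.#%####'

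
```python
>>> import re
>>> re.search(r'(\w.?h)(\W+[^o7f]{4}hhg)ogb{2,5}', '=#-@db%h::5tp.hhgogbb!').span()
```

(5, 21)

This matches a word character, then optionally any character, then the literal 'h' (captured); then one or more of a non-word character, then exactly 4 of any character except [o7f], then the literal 'hhg' (captured); then the literal 'og', then 2 to 5 of a literal 'b'.
The match spans [5:21] → 'b%h::5tp.hhgogbb'.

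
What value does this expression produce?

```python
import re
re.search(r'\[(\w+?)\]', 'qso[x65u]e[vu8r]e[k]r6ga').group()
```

The match spans [3:9] → '[x65u]'.

'[x65u]'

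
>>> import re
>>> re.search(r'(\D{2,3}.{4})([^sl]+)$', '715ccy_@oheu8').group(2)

'eu8'

Pattern: 2 to 3 of a non-digit, then exactly 4 of any character (captured); then one or more of any character except [sl] (captured); then anchored at the end.
Unlike `match`, `search` isn't anchored — it looks for the pattern anywhere in the string.
The match spans [3:13] → 'ccy_@oheu8'.
Captured: group 1 = 'ccy_@oh', group 2 = 'eu8'.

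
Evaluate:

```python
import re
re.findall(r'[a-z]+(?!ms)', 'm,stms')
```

['m', 'stms']

The negative lookahead/lookbehind blocks any match where the forbidden context is present.
Scanning left to right: at [0:1] → 'm'; at [2:6] → 'stms'.
No capturing groups, so `findall` returns the 2 full match strings.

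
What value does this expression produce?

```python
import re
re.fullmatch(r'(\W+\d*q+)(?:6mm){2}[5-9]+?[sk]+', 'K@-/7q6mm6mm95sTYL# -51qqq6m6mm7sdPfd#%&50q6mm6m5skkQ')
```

`fullmatch` succeeds only if the pattern covers the string from start to end.
Here there's no way to consume every character, so the call returns None.

None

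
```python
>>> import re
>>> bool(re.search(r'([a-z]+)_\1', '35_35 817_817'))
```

After group 1 captures some text, `\1` only succeeds where that same text appears again.
Here nothing in the string fits, so the call returns None, and `bool(None)` is False.

False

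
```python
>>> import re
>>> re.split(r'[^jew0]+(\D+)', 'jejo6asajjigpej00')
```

['jej', 'jjigpej', '00']

The pattern matches one or more of any character except [jew0]; then one or more of a non-digit (captured).
Matches to split on: at [3:15] → 'o6asajjigpej'.
`re.split` interleaves the captured-group text with the surrounding fragments.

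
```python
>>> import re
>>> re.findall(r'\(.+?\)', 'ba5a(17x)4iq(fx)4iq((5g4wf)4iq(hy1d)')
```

['(17x)', '(fx)', '((5g4wf)', '(hy1d)']

Lazy quantifiers expand one character at a time until the remainder of the pattern can match.
No capturing groups, so `findall` returns the 4 full match strings.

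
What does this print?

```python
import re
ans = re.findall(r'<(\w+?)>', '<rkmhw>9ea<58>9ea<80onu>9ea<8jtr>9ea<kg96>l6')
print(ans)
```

['rkmhw', '58', '80onu', '8jtr', 'kg96']

Walking the string: at [0:7] match '<rkmhw>', group 1 = 'rkmhw'; at [10:14] match '<58>', group 1 = '58'; at [17:24] match '<80onu>', group 1 = '80onu'; at [27:33] match '<8jtr>', group 1 = '8jtr'; at [36:42] match '<kg96>', group 1 = 'kg96'.
One capturing group, so `findall` returns just the captured substring from each match — 5 in all.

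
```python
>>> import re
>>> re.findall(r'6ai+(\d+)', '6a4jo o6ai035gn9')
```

['035']

The pattern matches the literal '6a', then one or more of a literal 'i'; then one or more of a digit (captured).
Walking the string: at [7:13] match '6ai035', group 1 = '035'.
`findall` collects group 1 from the one match (1 total).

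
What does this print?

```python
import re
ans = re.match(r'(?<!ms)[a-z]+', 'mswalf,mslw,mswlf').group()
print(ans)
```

mswalf

A negative assertion filters positions out without eating any characters.
`re.match` won't scan ahead — the pattern has to work from the very first character.
The match spans [0:6] → 'mswalf'.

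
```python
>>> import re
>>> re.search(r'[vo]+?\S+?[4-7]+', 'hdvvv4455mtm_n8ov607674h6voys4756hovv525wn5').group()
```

'vvv4455'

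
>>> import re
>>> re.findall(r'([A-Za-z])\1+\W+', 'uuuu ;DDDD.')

['u', 'D']

A backreference is literal: `\1` must see the identical characters the first group matched.
Matches: at [0:6] match 'uuuu ;', group 1 = 'u'; at [6:11] match 'DDDD.', group 1 = 'D'.
Because there's exactly one group, `findall` drops the full match and keeps group 1 from each hit.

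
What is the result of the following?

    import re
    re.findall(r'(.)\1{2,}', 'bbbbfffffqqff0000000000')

['b', 'f', '0']

`\1` has to match the exact text group 1 already captured.
Walking the string: at [0:4] match 'bbbb', group 1 = 'b'; at [4:9] match 'fffff', group 1 = 'f'; at [13:23] match '0000000000', group 1 = '0'.
`findall` collects group 1 from each match (3 total).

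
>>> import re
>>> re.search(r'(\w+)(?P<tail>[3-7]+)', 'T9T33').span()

(0, 5)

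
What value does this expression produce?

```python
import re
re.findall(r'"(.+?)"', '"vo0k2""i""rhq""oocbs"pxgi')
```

['vo0k2', 'i', 'rhq', 'oocbs']

Lazy quantifiers expand one character at a time until the remainder of the pattern can match.
`findall` collects group 1 from each match (4 total).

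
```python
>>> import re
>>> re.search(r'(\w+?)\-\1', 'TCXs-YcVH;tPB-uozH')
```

None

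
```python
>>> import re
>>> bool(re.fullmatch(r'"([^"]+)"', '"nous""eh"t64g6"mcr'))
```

`re.fullmatch` is like wrapping the pattern in `^…$` (in single-line mode).
Here the string isn't matched end-to-end, so the call returns None, and `bool(None)` is False.

False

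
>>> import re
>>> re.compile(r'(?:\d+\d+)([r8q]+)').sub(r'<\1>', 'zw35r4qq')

'zw<r>4qq'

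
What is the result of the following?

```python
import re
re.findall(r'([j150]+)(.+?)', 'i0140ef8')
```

[('01', '4'), ('0', 'e')]

This matches one or more of one of [j150] (captured); then one or more of any character (lazy) (captured).
Because the quantifier is non-greedy, it stops expanding at the earliest point where the rest of the pattern can succeed.
Scanning left to right: at [1:4] match '014', groups = ('01', '4'); at [4:6] match '0e', groups = ('0', 'e').
`findall` packs the 2 group values into a tuple for every match.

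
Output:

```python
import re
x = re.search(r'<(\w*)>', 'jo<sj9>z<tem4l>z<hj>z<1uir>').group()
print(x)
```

<sj9>

`search` walks the string left to right and returns the first match it finds.
The match spans [2:7] → '<sj9>'.
Captured: group 1 = 'sj9'.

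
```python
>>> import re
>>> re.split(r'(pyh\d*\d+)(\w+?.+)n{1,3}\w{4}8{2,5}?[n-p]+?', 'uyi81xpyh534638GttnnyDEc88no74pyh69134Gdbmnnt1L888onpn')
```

The pattern matches the literal 'pyh', then zero or more of a digit, then one or more of a digit (captured); then one or more of a word character (lazy), then one or more of any character (captured); then 1 to 3 of the literal 'n', then exactly 4 of a word character, then 2 to 5 of the literal '8' (lazy); then one or more of a character in [n-p] (lazy).
Because the quantifier is non-greedy, it stops expanding at the earliest point where the rest of the pattern can succeed.
Matches to split on: at [6:51] → 'pyh534638GttnnyDEc88no74pyh69134Gdbmnnt1L888o'.
With a capturing group present, the delimiter's captured portion is kept in the result list.

['uyi81x', 'pyh534638', 'GttnnyDEc88no74pyh69134Gdbmn', 'npn']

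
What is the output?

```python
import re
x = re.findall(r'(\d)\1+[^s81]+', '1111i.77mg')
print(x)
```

['1']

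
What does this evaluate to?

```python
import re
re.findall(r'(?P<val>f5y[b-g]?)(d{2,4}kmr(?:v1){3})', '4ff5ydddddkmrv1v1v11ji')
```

[('f5yd', 'ddddkmrv1v1v1')]

Pattern: the literal 'f5y', then optionally a character in [b-g] (captured as 'val'); then 2 to 4 of a literal 'd', then the literal 'kmr', then the literal 'v1' repeated 3 times (captured).
Walking the string: at [2:19] match 'f5ydddddkmrv1v1v1', groups = ('f5yd', 'ddddkmrv1v1v1').
2 groups means the one result is a tuple of 2 captured strings — 1 here.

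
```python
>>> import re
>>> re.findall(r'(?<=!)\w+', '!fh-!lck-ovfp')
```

['fh', 'lck']

Because the assertion is zero-width, the text it checks is not consumed and won't appear in the result.
No capturing groups, so `findall` returns the 2 full match strings.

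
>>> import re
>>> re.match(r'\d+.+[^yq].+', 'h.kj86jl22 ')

Pattern: one or more of a digit; then one or more of any character, then any character except [yq], then one or more of any character.
With `match`, the pattern is implicitly anchored at the beginning.
Here the string doesn't start with a match, so the call returns None.

None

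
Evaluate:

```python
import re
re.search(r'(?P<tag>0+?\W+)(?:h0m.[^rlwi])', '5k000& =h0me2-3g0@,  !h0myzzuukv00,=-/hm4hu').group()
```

'000& =h0me2'

The match spans [2:13] → '000& =h0me2'.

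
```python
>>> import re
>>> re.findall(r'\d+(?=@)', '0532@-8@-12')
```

The positive lookaround only admits positions where the adjacent text matches; those characters stay outside the span.
With no groups in the pattern, `findall` gives back each whole match — 2 here.

['0532', '8']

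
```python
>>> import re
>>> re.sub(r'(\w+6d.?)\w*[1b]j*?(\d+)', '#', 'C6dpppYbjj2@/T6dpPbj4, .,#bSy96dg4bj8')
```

'#@/#, .,##'

`sub` substitutes '#' at each match site.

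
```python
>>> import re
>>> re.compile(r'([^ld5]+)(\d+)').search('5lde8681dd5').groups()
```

This matches one or more of any character except [ld5] (captured); then one or more of a digit (captured).
`re.search` tries every starting position until one works.
The match spans [3:8] → 'e8681'.
Captured: group 1 = 'e868', group 2 = '1'.

('e868', '1')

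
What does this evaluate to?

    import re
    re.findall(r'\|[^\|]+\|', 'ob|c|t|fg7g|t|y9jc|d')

['|c|', '|fg7g|', '|y9jc|']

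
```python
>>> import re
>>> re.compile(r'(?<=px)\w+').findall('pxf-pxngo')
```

The `(?=…)`/`(?<=…)` assertion just peeks at neighbouring text; it doesn't advance the match position.
Matches: at [2:3] → 'f'; at [6:9] → 'ngo'.
Since nothing is captured, `findall` lists the 2 matched substrings directly.

['f', 'ngo']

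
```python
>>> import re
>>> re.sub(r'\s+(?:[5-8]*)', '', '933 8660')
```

The pattern matches one or more of whitespace; then zero or more of a character in [5-8] (non-capturing group).
`sub` substitutes '' at each match site.

'9330'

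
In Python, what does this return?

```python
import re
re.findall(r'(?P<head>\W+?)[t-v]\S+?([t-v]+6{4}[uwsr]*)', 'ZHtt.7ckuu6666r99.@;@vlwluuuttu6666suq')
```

With the lazy modifier that quantifier settles for the fewest repetitions that let the rest of the pattern succeed (the atoms after it are unaffected and can still be greedy).
2 groups means the one result is a tuple of 2 captured strings — 1 here.

[('.@;@', 'uuuttu6666su')]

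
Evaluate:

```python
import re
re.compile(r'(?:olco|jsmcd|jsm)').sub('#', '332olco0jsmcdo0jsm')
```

'332#0#o0#'

Branches in `(...|...)` are attempted left-to-right; the first branch that allows the whole pattern to succeed is taken.
Each match is replaced by '#'.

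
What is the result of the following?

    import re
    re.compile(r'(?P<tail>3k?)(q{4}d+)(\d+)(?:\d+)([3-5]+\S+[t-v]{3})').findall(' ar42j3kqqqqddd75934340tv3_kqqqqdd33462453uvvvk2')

Multiple groups make `findall` return tuples — one 4-tuple for the one match.

[('3k', 'qqqqddd', '75934', '40tv3_kqqqqdd33462453uvvv')]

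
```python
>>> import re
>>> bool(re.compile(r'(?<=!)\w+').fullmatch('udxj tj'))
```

`fullmatch` succeeds only if the pattern covers the string from start to end.
Here the string isn't matched end-to-end, so the call returns None, and `bool(None)` is False.

False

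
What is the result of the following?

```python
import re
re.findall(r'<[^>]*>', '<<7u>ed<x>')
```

Matches: at [0:5] → '<<7u>'; at [7:10] → '<x>'.
No capturing groups, so `findall` returns the 2 full match strings.

['<<7u>', '<x>']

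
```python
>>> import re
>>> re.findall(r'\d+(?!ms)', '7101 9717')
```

`(?!…)`/`(?<!…)` only lets a position through if the neighbouring text does NOT match; no characters are consumed.
Matches: at [0:4] → '7101'; at [5:9] → '9717'.
No capturing groups, so `findall` returns the 2 full match strings.

['7101', '9717']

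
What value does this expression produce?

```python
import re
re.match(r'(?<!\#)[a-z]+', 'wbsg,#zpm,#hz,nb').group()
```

'wbsg'

Because the assertion is negative and zero-width, positions next to the forbidden text are skipped.
`re.match` won't scan ahead — the pattern has to work from the very first character.
The match spans [0:4] → 'wbsg'.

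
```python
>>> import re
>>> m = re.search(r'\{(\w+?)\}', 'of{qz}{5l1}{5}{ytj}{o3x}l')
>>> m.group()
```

'{qz}'

`re.search` scans for the first position where the pattern succeeds.
The match spans [2:6] → '{qz}'.
Captured: group 1 = 'qz'.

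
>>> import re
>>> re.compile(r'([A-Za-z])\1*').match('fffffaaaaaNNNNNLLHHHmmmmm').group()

'fffff'

`\1` is not a pattern — it's the concrete string captured by group 1, re-applied verbatim.
`re.match` only tries the pattern at the start of the string.
The match spans [0:5] → 'fffff'.
Captured: group 1 = 'f'.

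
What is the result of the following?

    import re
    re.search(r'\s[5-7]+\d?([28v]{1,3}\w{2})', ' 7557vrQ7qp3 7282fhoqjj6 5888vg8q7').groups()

This matches whitespace, then one or more of a character in [5-7], then optionally a digit; then 1 to 3 of one of [28v], then exactly 2 of a word character (captured).
Unlike `match`, `search` isn't anchored — it looks for the pattern anywhere in the string.
The match spans [0:8] → ' 7557vrQ'.
Captured: group 1 = 'vrQ'.

('vrQ',)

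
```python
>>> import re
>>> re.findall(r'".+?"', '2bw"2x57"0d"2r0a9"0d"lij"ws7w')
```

['"2x57"', '"2r0a9"', '"lij"']

A `+?`/`*?`/`{m,n}?` starts at its minimum and grows only as far as needed for what follows to match.
`findall` yields the raw match text (3 of them) because the pattern has no groups.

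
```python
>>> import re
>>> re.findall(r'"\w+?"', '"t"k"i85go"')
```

['"t"', '"i85go"']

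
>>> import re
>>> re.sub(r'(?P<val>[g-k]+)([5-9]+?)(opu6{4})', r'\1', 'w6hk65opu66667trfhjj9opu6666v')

'w6hk7trfhjjv'

Each match is replaced using the text its own group 1 captured.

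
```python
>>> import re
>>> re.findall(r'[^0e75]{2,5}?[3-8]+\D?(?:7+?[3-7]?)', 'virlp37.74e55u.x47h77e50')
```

['virlp37.74', 'u.x47h77']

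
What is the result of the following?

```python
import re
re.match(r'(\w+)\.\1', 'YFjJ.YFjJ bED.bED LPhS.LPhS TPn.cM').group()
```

`\1` is not a pattern — it's the concrete string captured by group 1, re-applied verbatim.
`match` is anchored at position 0; if the pattern doesn't fit there, it returns None.
The match spans [0:9] → 'YFjJ.YFjJ'.
Captured: group 1 = 'YFjJ'.

'YFjJ.YFjJ'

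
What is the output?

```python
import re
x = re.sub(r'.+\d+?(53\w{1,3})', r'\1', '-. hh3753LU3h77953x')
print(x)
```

This matches one or more of any character; then one or more of a digit (lazy); then the literal '53', then 1 to 3 of a word character (captured).
Matches: at [0:19] → '-. hh3753LU3h77953x'.
`\1` in the replacement pulls in group 1's text for each match.

53x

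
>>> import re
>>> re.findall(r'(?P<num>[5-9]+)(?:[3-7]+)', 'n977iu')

The pattern matches one or more of a character in [5-9] (captured as 'num'); then one or more of a character in [3-7] (non-capturing group).
Matches: at [1:4] match '977', group 1 = '97'.
With a single group, `findall` returns only what that group captured — 1 item.

['97']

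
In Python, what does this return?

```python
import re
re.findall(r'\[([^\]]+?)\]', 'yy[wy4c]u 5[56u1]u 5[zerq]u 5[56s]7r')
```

Scanning left to right: at [2:8] match '[wy4c]', group 1 = 'wy4c'; at [11:17] match '[56u1]', group 1 = '56u1'; at [20:26] match '[zerq]', group 1 = 'zerq'; at [29:34] match '[56s]', group 1 = '56s'.
`findall` collects group 1 from each match (4 total).

['wy4c', '56u1', 'zerq', '56s']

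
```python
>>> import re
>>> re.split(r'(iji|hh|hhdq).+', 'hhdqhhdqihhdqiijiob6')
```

`|` is ordered: at each position the engine commits to the first alternative that works.
Because the pattern has a capturing group, `split` also inserts each captured text between the pieces.

['', 'hh', '']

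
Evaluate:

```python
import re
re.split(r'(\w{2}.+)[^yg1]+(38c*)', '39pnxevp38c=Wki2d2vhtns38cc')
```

['', '39pnxevp38c=Wki2d2vhtn', '38cc', '']

This matches exactly 2 of a word character, then one or more of any character (captured); then one or more of any character except [yg1]; then the literal '38', then zero or more of the literal 'c' (captured).
Matches to split on: at [0:27] → '39pnxevp38c=Wki2d2vhtns38cc'.
`re.split` interleaves the captured-group text with the surrounding fragments.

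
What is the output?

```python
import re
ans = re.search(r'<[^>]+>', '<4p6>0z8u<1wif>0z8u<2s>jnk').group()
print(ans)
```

<4p6>

The match spans [0:5] → '<4p6>'.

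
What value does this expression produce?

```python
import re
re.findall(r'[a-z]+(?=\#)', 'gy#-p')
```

['gy']

The `(?=…)`/`(?<=…)` assertion just peeks at neighbouring text; it doesn't advance the match position.
No capturing groups, so `findall` returns the 1 full match string.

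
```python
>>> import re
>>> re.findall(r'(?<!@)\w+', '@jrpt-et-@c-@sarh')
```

The negative lookahead/lookbehind blocks any match where the forbidden context is present.
Scanning left to right: at [2:5] → 'rpt'; at [6:8] → 'et'; at [14:17] → 'arh'.
No capturing groups, so `findall` returns the 3 full match strings.

['rpt', 'et', 'arh']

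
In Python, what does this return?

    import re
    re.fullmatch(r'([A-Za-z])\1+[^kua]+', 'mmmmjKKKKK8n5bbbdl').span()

(0, 18)

A backreference is literal: `\1` must see the identical characters the first group matched.
`re.fullmatch` requires the pattern to consume the entire string.
The match spans [0:18] → 'mmmmjKKKKK8n5bbbdl'.
Captured: group 1 = 'm'.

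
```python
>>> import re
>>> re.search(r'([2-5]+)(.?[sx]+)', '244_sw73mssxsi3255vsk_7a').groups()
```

('244', '_s')

The pattern matches one or more of a character in [2-5] (captured); then optionally any character, then one or more of one of [sx] (captured).
Unlike `match`, `search` isn't anchored — it looks for the pattern anywhere in the string.
The match spans [0:5] → '244_s'.
Captured: group 1 = '244', group 2 = '_s'.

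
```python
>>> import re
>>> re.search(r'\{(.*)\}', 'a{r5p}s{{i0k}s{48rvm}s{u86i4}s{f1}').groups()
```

('r5p}s{{i0k}s{48rvm}s{u86i4}s{f1',)

The match spans [1:34] → '{r5p}s{{i0k}s{48rvm}s{u86i4}s{f1}'.
Captured: group 1 = 'r5p}s{{i0k}s{48rvm}s{u86i4}s{f1'.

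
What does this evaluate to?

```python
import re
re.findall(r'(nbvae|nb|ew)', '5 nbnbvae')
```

['nb', 'nbvae']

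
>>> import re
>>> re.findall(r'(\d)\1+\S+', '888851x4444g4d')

['8']

`\1` is not a pattern — it's the concrete string captured by group 1, re-applied verbatim.
Scanning left to right: at [0:14] match '888851x4444g4d', group 1 = '8'.
Because there's exactly one group, `findall` drops the full match and keeps group 1 from the one hit.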